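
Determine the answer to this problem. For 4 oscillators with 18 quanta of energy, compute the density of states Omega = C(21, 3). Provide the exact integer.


Step 1: Use binomial coefficient C(21, 3)
Step 2: Numerator = 21! / 18!
Step 3: Denominator = 3!
Step 4: Omega = 1330

1330


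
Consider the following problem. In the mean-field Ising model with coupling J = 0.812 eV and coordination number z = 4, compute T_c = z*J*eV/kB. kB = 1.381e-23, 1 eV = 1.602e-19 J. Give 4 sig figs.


Step 1: z*J = 4*0.812 = 3.248 eV
Step 2: Convert to Joules: 3.248*1.602e-19 = 5.203e-19 J
Step 3: T_c = 5.203e-19 / 1.381e-23 = 3.768e+04 K

3.768e+04


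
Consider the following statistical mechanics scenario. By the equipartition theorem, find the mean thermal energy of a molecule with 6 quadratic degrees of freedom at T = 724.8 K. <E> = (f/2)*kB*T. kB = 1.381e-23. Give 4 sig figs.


Step 1: f/2 = 6/2 = 3
Step 2: kB*T = 1.381e-23 * 724.8 = 1.001e-20
Step 3: <E> = 3 * 1.001e-20 = 3.003e-20 J

3.003e-20


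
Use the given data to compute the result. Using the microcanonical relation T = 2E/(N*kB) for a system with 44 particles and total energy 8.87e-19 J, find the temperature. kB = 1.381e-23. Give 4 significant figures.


Step 1: Numerator = 2*E = 2*8.87e-19 = 1.774e-18 J
Step 2: Denominator = N*kB = 44*1.381e-23 = 6.076e-22
Step 3: T = 1.774e-18 / 6.076e-22 = 2919 K

2919


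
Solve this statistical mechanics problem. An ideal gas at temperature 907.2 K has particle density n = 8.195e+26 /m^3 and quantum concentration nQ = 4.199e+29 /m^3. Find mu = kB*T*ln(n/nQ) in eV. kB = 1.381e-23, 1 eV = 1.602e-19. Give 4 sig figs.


Step 1: n/nQ = 8.195e+26/4.199e+29 = 0.001952
Step 2: ln(n/nQ) = -6.239
Step 3: mu = kB*T*ln(n/nQ) = 1.253e-20*-6.239 = -7.817e-20 J
Step 4: Convert to eV: -7.817e-20/1.602e-19 = -0.4879 eV

-0.4879


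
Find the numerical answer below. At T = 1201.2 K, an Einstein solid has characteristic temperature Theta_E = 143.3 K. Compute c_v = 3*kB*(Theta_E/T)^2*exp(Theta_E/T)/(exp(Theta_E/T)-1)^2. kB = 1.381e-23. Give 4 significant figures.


Step 1: x = Theta_E/T = 143.3/1201.2 = 0.1193
Step 2: x^2 = 0.01423
Step 3: exp(x) = 1.127
Step 4: c_v = 3*1.381e-23*0.01423*1.127/(1.127-1)^2 = 4.138e-23

4.138e-23


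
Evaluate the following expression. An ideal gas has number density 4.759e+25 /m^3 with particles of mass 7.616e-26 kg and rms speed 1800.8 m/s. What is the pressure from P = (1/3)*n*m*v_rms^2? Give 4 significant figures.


Step 1: v_rms^2 = 1800.8^2 = 3.243e+06
Step 2: n*m = 4.759e+25*7.616e-26 = 3.624
Step 3: P = (1/3)*3.624*3.243e+06 = 3.918e+06 Pa

3.918e+06


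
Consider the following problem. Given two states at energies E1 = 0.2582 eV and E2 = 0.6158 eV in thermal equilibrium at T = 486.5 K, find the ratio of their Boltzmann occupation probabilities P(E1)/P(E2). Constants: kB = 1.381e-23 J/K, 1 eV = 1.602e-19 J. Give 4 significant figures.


Step 1: Compute energy difference dE = E1 - E2 = 0.2582 - 0.6158 = -0.3576 eV
Step 2: Convert to Joules: dE_J = -0.3576 * 1.602e-19 = -5.729e-20 J
Step 3: Compute exponent = -dE_J / (kB * T) = -(-5.729e-20) / (1.381e-23 * 486.5) = 8.527
Step 4: P(E1)/P(E2) = exp(8.527) = 5048

5048


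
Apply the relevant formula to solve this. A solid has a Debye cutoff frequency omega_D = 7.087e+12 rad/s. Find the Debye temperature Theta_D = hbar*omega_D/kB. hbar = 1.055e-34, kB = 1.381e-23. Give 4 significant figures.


Step 1: hbar*omega_D = 1.055e-34 * 7.087e+12 = 7.477e-22 J
Step 2: Theta_D = 7.477e-22 / 1.381e-23
Step 3: Theta_D = 54.14 K

54.14


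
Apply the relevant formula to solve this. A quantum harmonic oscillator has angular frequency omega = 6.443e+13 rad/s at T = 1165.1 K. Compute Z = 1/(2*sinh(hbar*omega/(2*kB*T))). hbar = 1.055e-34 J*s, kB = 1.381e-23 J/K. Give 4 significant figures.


Step 1: Compute x = hbar*omega/(kB*T) = 1.055e-34*6.443e+13/(1.381e-23*1165.1) = 0.4225
Step 2: x/2 = 0.2112
Step 3: sinh(x/2) = 0.2128
Step 4: Z = 1/(2*0.2128) = 2.35

2.35


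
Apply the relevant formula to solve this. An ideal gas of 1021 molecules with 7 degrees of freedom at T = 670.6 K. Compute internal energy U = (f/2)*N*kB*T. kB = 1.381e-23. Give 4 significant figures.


Step 1: f/2 = 7/2 = 3.5
Step 2: N*kB*T = 1021*1.381e-23*670.6 = 9.455e-18
Step 3: U = 3.5 * 9.455e-18 = 3.309e-17 J

3.309e-17


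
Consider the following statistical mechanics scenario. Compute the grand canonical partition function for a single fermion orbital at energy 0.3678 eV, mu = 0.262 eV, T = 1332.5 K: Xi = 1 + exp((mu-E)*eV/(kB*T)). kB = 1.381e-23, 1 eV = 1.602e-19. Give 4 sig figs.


Step 1: (mu - E) = 0.262 - 0.3678 = -0.1058 eV
Step 2: x = (mu-E)*eV/(kB*T) = -0.1058*1.602e-19/(1.381e-23*1332.5) = -0.9211
Step 3: exp(x) = 0.3981
Step 4: Xi = 1 + 0.3981 = 1.398

1.398


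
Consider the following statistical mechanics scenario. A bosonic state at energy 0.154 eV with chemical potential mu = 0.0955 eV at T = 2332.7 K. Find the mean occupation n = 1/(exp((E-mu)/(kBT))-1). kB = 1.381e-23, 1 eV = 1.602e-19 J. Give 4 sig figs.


Step 1: (E - mu) = 0.0585 eV
Step 2: x = (E-mu)*eV/(kB*T) = 0.0585*1.602e-19/(1.381e-23*2332.7) = 0.2909
Step 3: exp(x) = 1.338
Step 4: n = 1/(exp(x)-1) = 2.962

2.962


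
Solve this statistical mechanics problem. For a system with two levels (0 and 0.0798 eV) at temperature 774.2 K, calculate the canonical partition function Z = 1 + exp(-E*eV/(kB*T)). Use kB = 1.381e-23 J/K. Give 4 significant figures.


Step 1: Compute beta*E = E*eV/(kB*T) = 0.0798*1.602e-19/(1.381e-23*774.2) = 1.196
Step 2: exp(-beta*E) = exp(-1.196) = 0.3025
Step 3: Z = 1 + 0.3025 = 1.302

1.302


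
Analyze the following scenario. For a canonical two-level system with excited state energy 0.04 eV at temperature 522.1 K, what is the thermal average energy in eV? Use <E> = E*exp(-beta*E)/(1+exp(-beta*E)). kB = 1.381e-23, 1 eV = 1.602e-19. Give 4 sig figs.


Step 1: beta*E = 0.04*1.602e-19/(1.381e-23*522.1) = 0.8887
Step 2: exp(-beta*E) = 0.4112
Step 3: <E> = 0.04*0.4112/(1+0.4112) = 0.01165 eV

0.01165


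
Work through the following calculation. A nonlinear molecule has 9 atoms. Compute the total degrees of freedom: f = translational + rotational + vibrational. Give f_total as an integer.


Step 1: Translational DOF = 3
Step 2: Rotational DOF (nonlinear) = 3
Step 3: Vibrational DOF = 3*9 - 6 = 21
Step 4: Total = 3 + 3 + 21 = 27

27


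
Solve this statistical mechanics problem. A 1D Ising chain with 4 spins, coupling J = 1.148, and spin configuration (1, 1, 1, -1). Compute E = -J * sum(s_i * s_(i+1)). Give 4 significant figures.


Step 1: Nearest-neighbor products: 1, 1, -1
Step 2: Sum of products = 1
Step 3: E = -1.148 * 1 = -1.148

-1.148


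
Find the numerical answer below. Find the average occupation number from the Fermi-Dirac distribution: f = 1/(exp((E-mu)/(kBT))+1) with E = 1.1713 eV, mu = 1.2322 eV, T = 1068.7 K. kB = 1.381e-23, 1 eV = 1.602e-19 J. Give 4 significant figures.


Step 1: (E - mu) = 1.1713 - 1.2322 = -0.0609 eV
Step 2: Convert: (E-mu)*eV = -9.756e-21 J
Step 3: x = (E-mu)*eV/(kB*T) = -0.661
Step 4: f = 1/(exp(-0.661)+1) = 0.6595

0.6595


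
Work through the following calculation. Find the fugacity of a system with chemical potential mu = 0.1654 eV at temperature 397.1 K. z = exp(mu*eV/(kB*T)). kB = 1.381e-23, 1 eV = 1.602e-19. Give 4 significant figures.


Step 1: Convert mu to Joules: 0.1654*1.602e-19 = 2.65e-20 J
Step 2: kB*T = 1.381e-23*397.1 = 5.484e-21 J
Step 3: mu/(kB*T) = 4.832
Step 4: z = exp(4.832) = 125.4

125.4


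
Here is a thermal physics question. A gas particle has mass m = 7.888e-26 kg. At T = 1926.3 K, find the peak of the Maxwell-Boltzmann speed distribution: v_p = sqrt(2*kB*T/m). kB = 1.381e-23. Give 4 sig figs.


Step 1: Numerator = 2*kB*T = 2*1.381e-23*1926.3 = 5.32e-20
Step 2: Ratio = 5.32e-20 / 7.888e-26 = 6.745e+05
Step 3: v_p = sqrt(6.745e+05) = 821.3 m/s

821.3


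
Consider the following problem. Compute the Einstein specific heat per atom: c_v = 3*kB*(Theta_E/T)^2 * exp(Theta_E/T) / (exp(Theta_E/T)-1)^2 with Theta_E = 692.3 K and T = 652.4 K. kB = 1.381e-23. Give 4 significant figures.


Step 1: x = Theta_E/T = 692.3/652.4 = 1.061
Step 2: x^2 = 1.126
Step 3: exp(x) = 2.89
Step 4: c_v = 3*1.381e-23*1.126*2.89/(2.89-1)^2 = 3.775e-23

3.775e-23


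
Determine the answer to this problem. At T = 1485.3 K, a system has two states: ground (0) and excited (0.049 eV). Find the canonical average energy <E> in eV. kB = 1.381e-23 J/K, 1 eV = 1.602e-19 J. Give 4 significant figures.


Step 1: beta*E = 0.049*1.602e-19/(1.381e-23*1485.3) = 0.3827
Step 2: exp(-beta*E) = 0.682
Step 3: <E> = 0.049*0.682/(1+0.682) = 0.01987 eV

0.01987


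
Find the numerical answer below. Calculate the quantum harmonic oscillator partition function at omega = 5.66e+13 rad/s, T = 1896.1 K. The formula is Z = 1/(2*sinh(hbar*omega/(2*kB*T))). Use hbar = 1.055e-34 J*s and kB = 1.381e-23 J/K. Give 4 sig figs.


Step 1: Compute x = hbar*omega/(kB*T) = 1.055e-34*5.66e+13/(1.381e-23*1896.1) = 0.228
Step 2: x/2 = 0.114
Step 3: sinh(x/2) = 0.1143
Step 4: Z = 1/(2*0.1143) = 4.376

4.376


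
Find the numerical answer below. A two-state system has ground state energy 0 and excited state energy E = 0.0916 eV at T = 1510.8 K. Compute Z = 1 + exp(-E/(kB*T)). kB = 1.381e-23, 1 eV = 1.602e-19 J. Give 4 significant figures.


Step 1: Compute beta*E = E*eV/(kB*T) = 0.0916*1.602e-19/(1.381e-23*1510.8) = 0.7033
Step 2: exp(-beta*E) = exp(-0.7033) = 0.4949
Step 3: Z = 1 + 0.4949 = 1.495

1.495


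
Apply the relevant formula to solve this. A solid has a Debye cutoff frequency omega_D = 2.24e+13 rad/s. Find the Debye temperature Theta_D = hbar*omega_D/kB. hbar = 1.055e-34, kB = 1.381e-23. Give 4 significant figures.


Step 1: hbar*omega_D = 1.055e-34 * 2.24e+13 = 2.363e-21 J
Step 2: Theta_D = 2.363e-21 / 1.381e-23
Step 3: Theta_D = 171.1 K

171.1


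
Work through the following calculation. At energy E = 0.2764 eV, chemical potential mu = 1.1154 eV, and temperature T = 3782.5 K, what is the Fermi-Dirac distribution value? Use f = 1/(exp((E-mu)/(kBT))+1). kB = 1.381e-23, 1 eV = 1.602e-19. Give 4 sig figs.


Step 1: (E - mu) = 0.2764 - 1.1154 = -0.839 eV
Step 2: Convert: (E-mu)*eV = -1.344e-19 J
Step 3: x = (E-mu)*eV/(kB*T) = -2.573
Step 4: f = 1/(exp(-2.573)+1) = 0.9291

0.9291


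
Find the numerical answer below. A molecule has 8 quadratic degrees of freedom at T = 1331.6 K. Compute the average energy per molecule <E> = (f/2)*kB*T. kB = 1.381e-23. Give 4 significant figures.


Step 1: f/2 = 8/2 = 4
Step 2: kB*T = 1.381e-23 * 1331.6 = 1.839e-20
Step 3: <E> = 4 * 1.839e-20 = 7.356e-20 J

7.356e-20


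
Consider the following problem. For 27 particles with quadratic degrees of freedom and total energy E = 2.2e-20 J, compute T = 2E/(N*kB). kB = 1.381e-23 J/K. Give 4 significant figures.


Step 1: Numerator = 2*E = 2*2.2e-20 = 4.4e-20 J
Step 2: Denominator = N*kB = 27*1.381e-23 = 3.729e-22
Step 3: T = 4.4e-20 / 3.729e-22 = 118 K

118


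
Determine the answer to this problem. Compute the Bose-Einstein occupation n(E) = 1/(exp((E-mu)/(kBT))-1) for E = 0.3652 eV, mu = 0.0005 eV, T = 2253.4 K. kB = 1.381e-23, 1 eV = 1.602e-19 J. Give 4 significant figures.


Step 1: (E - mu) = 0.3647 eV
Step 2: x = (E-mu)*eV/(kB*T) = 0.3647*1.602e-19/(1.381e-23*2253.4) = 1.877
Step 3: exp(x) = 6.537
Step 4: n = 1/(exp(x)-1) = 0.1806

0.1806


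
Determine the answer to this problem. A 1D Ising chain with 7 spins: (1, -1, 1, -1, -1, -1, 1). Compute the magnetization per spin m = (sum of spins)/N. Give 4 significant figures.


Step 1: Count up spins (+1): 3, down spins (-1): 4
Step 2: Total magnetization M = 3 - 4 = -1
Step 3: m = M/N = -1/7 = -0.1429

-0.1429


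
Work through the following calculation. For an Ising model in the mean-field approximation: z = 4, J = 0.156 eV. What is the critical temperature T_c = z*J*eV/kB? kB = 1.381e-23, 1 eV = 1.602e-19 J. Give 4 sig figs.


Step 1: z*J = 4*0.156 = 0.624 eV
Step 2: Convert to Joules: 0.624*1.602e-19 = 9.996e-20 J
Step 3: T_c = 9.996e-20 / 1.381e-23 = 7239 K

7239


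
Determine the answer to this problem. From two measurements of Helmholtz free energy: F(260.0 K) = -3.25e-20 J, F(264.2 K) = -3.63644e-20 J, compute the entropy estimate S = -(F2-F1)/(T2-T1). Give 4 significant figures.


Step 1: dF = F2 - F1 = -3.63644e-20 - (-3.25e-20) = -3.8644e-21 J
Step 2: dT = T2 - T1 = 264.2 - 260.0 = 4.2 K
Step 3: S = -dF/dT = -(-3.8644e-21)/4.2 = 9.201e-22 J/K

9.201e-22


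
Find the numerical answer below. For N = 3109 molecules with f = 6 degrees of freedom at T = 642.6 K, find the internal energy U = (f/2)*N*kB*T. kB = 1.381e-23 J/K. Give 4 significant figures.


Step 1: f/2 = 6/2 = 3.0
Step 2: N*kB*T = 3109*1.381e-23*642.6 = 2.759e-17
Step 3: U = 3.0 * 2.759e-17 = 8.277e-17 J

8.277e-17


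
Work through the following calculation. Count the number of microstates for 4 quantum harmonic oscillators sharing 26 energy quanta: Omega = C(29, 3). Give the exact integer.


Step 1: Use binomial coefficient C(29, 3)
Step 2: Numerator = 29! / 26!
Step 3: Denominator = 3!
Step 4: Omega = 3654

3654


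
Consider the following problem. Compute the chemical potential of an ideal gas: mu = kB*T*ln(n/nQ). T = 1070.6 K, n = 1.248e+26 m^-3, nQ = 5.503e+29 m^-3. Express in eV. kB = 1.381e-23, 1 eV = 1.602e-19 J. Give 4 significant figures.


Step 1: n/nQ = 1.248e+26/5.503e+29 = 0.0002268
Step 2: ln(n/nQ) = -8.392
Step 3: mu = kB*T*ln(n/nQ) = 1.478e-20*-8.392 = -1.241e-19 J
Step 4: Convert to eV: -1.241e-19/1.602e-19 = -0.7745 eV

-0.7745


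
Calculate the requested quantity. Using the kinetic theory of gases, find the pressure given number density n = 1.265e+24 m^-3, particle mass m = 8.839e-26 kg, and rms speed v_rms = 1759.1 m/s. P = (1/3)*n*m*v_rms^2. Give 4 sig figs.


Step 1: v_rms^2 = 1759.1^2 = 3.094e+06
Step 2: n*m = 1.265e+24*8.839e-26 = 0.1118
Step 3: P = (1/3)*0.1118*3.094e+06 = 1.153e+05 Pa

1.153e+05


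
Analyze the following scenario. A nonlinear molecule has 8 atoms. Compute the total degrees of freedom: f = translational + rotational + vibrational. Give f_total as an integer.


Step 1: Translational DOF = 3
Step 2: Rotational DOF (nonlinear) = 3
Step 3: Vibrational DOF = 3*8 - 6 = 18
Step 4: Total = 3 + 3 + 18 = 24

24


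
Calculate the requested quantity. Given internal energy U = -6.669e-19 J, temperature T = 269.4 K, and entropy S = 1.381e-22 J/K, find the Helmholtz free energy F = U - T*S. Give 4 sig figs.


Step 1: T*S = 269.4 * 1.381e-22 = 3.72e-20 J
Step 2: F = U - T*S = -6.669e-19 - 3.72e-20
Step 3: F = -7.041e-19 J

-7.041e-19


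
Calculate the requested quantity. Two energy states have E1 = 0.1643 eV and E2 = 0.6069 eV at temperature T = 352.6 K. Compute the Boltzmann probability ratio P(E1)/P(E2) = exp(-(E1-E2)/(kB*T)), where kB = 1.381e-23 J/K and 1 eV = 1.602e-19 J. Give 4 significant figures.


Step 1: Compute energy difference dE = E1 - E2 = 0.1643 - 0.6069 = -0.4426 eV
Step 2: Convert to Joules: dE_J = -0.4426 * 1.602e-19 = -7.09e-20 J
Step 3: Compute exponent = -dE_J / (kB * T) = -(-7.09e-20) / (1.381e-23 * 352.6) = 14.56
Step 4: P(E1)/P(E2) = exp(14.56) = 2.108e+06

2.108e+06


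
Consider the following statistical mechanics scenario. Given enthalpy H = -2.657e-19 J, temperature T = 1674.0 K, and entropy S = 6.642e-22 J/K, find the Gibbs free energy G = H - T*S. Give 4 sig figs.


Step 1: T*S = 1674.0 * 6.642e-22 = 1.112e-18 J
Step 2: G = H - T*S = -2.657e-19 - 1.112e-18
Step 3: G = -1.378e-18 J

-1.378e-18


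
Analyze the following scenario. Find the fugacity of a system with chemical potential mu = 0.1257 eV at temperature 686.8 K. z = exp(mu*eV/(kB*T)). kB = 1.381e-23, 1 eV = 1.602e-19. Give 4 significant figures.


Step 1: Convert mu to Joules: 0.1257*1.602e-19 = 2.014e-20 J
Step 2: kB*T = 1.381e-23*686.8 = 9.485e-21 J
Step 3: mu/(kB*T) = 2.123
Step 4: z = exp(2.123) = 8.357

8.357


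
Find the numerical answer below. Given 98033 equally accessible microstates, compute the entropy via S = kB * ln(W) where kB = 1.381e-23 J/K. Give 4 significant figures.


Step 1: ln(W) = ln(98033) = 11.49
Step 2: S = kB * ln(W) = 1.381e-23 * 11.49
Step 3: S = 1.587e-22 J/K

1.587e-22


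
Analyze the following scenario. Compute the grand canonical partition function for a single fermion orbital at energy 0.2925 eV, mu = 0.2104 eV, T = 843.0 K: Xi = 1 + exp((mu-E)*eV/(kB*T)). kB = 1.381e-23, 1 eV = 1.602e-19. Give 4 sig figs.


Step 1: (mu - E) = 0.2104 - 0.2925 = -0.0821 eV
Step 2: x = (mu-E)*eV/(kB*T) = -0.0821*1.602e-19/(1.381e-23*843.0) = -1.13
Step 3: exp(x) = 0.3231
Step 4: Xi = 1 + 0.3231 = 1.323

1.323


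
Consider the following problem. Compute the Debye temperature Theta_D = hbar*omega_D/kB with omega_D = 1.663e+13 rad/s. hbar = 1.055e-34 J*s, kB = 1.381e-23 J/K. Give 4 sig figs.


Step 1: hbar*omega_D = 1.055e-34 * 1.663e+13 = 1.754e-21 J
Step 2: Theta_D = 1.754e-21 / 1.381e-23
Step 3: Theta_D = 127 K

127


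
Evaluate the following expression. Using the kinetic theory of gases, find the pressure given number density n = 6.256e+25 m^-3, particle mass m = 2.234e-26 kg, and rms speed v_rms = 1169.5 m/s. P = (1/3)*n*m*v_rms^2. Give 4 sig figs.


Step 1: v_rms^2 = 1169.5^2 = 1.368e+06
Step 2: n*m = 6.256e+25*2.234e-26 = 1.398
Step 3: P = (1/3)*1.398*1.368e+06 = 6.372e+05 Pa

6.372e+05


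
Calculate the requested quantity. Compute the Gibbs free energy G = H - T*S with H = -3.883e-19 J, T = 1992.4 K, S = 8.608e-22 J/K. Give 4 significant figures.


Step 1: T*S = 1992.4 * 8.608e-22 = 1.715e-18 J
Step 2: G = H - T*S = -3.883e-19 - 1.715e-18
Step 3: G = -2.103e-18 J

-2.103e-18


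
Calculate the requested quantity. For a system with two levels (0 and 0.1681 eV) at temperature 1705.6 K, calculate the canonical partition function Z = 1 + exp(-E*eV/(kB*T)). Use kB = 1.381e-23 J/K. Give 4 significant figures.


Step 1: Compute beta*E = E*eV/(kB*T) = 0.1681*1.602e-19/(1.381e-23*1705.6) = 1.143
Step 2: exp(-beta*E) = exp(-1.143) = 0.3188
Step 3: Z = 1 + 0.3188 = 1.319

1.319


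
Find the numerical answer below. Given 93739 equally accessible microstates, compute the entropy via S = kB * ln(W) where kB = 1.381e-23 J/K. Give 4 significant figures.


Step 1: ln(W) = ln(93739) = 11.45
Step 2: S = kB * ln(W) = 1.381e-23 * 11.45
Step 3: S = 1.581e-22 J/K

1.581e-22


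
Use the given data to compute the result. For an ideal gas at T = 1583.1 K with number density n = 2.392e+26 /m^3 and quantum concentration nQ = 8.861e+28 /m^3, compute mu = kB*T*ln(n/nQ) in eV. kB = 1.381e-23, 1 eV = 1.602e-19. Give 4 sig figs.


Step 1: n/nQ = 2.392e+26/8.861e+28 = 0.002699
Step 2: ln(n/nQ) = -5.915
Step 3: mu = kB*T*ln(n/nQ) = 2.186e-20*-5.915 = -1.293e-19 J
Step 4: Convert to eV: -1.293e-19/1.602e-19 = -0.8072 eV

-0.8072


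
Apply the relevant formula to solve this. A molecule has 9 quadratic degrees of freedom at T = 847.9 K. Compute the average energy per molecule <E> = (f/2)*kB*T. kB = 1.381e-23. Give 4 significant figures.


Step 1: f/2 = 9/2 = 4.5
Step 2: kB*T = 1.381e-23 * 847.9 = 1.171e-20
Step 3: <E> = 4.5 * 1.171e-20 = 5.269e-20 J

5.269e-20


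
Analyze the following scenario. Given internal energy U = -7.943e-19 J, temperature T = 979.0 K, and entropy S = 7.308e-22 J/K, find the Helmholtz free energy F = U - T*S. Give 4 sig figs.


Step 1: T*S = 979.0 * 7.308e-22 = 7.155e-19 J
Step 2: F = U - T*S = -7.943e-19 - 7.155e-19
Step 3: F = -1.51e-18 J

-1.51e-18


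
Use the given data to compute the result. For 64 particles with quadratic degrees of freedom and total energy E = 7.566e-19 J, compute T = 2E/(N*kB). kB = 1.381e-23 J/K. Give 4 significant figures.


Step 1: Numerator = 2*E = 2*7.566e-19 = 1.513e-18 J
Step 2: Denominator = N*kB = 64*1.381e-23 = 8.838e-22
Step 3: T = 1.513e-18 / 8.838e-22 = 1712 K

1712


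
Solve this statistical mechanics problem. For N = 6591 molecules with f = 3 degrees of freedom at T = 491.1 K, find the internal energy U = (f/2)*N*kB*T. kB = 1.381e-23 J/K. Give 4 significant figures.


Step 1: f/2 = 3/2 = 1.5
Step 2: N*kB*T = 6591*1.381e-23*491.1 = 4.47e-17
Step 3: U = 1.5 * 4.47e-17 = 6.705e-17 J

6.705e-17


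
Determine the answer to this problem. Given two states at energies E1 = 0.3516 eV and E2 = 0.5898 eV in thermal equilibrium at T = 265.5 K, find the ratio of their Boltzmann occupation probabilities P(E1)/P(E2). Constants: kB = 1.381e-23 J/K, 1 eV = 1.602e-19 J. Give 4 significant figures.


Step 1: Compute energy difference dE = E1 - E2 = 0.3516 - 0.5898 = -0.2382 eV
Step 2: Convert to Joules: dE_J = -0.2382 * 1.602e-19 = -3.816e-20 J
Step 3: Compute exponent = -dE_J / (kB * T) = -(-3.816e-20) / (1.381e-23 * 265.5) = 10.41
Step 4: P(E1)/P(E2) = exp(10.41) = 3.311e+04

3.311e+04


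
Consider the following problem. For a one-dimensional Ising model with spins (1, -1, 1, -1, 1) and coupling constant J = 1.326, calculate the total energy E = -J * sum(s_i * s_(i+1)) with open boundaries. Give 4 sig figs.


Step 1: Nearest-neighbor products: -1, -1, -1, -1
Step 2: Sum of products = -4
Step 3: E = -1.326 * -4 = 5.304

5.304


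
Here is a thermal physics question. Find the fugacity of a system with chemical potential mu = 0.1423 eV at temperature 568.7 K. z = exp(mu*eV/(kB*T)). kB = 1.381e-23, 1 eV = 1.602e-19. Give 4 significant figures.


Step 1: Convert mu to Joules: 0.1423*1.602e-19 = 2.28e-20 J
Step 2: kB*T = 1.381e-23*568.7 = 7.854e-21 J
Step 3: mu/(kB*T) = 2.903
Step 4: z = exp(2.903) = 18.22

18.22


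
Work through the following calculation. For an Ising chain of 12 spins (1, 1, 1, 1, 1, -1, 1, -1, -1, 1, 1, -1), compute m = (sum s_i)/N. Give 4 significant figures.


Step 1: Count up spins (+1): 8, down spins (-1): 4
Step 2: Total magnetization M = 8 - 4 = 4
Step 3: m = M/N = 4/12 = 0.3333

0.3333


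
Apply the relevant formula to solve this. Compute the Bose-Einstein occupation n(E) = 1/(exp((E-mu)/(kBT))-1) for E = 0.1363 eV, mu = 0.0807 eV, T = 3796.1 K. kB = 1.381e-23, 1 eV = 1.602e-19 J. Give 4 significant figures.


Step 1: (E - mu) = 0.0556 eV
Step 2: x = (E-mu)*eV/(kB*T) = 0.0556*1.602e-19/(1.381e-23*3796.1) = 0.1699
Step 3: exp(x) = 1.185
Step 4: n = 1/(exp(x)-1) = 5.4

5.4


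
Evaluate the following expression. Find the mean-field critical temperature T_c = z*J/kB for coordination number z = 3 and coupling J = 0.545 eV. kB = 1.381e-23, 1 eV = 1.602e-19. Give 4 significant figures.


Step 1: z*J = 3*0.545 = 1.635 eV
Step 2: Convert to Joules: 1.635*1.602e-19 = 2.619e-19 J
Step 3: T_c = 2.619e-19 / 1.381e-23 = 1.897e+04 K

1.897e+04


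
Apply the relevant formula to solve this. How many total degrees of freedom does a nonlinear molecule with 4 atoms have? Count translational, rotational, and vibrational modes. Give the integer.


Step 1: Translational DOF = 3
Step 2: Rotational DOF (nonlinear) = 3
Step 3: Vibrational DOF = 3*4 - 6 = 6
Step 4: Total = 3 + 3 + 6 = 12

12


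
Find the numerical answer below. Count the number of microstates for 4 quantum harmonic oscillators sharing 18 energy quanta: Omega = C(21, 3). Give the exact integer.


Step 1: Use binomial coefficient C(21, 3)
Step 2: Numerator = 21! / 18!
Step 3: Denominator = 3!
Step 4: Omega = 1330

1330


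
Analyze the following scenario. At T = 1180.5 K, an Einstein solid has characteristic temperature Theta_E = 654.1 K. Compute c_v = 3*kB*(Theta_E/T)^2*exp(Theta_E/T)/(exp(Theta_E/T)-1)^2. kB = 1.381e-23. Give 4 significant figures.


Step 1: x = Theta_E/T = 654.1/1180.5 = 0.5541
Step 2: x^2 = 0.307
Step 3: exp(x) = 1.74
Step 4: c_v = 3*1.381e-23*0.307*1.74/(1.74-1)^2 = 4.039e-23

4.039e-23


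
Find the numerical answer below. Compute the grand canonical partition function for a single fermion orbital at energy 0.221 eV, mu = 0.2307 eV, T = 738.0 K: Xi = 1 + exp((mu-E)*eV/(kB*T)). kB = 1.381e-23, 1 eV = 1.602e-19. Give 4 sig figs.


Step 1: (mu - E) = 0.2307 - 0.221 = 0.0097 eV
Step 2: x = (mu-E)*eV/(kB*T) = 0.0097*1.602e-19/(1.381e-23*738.0) = 0.1525
Step 3: exp(x) = 1.165
Step 4: Xi = 1 + 1.165 = 2.165

2.165


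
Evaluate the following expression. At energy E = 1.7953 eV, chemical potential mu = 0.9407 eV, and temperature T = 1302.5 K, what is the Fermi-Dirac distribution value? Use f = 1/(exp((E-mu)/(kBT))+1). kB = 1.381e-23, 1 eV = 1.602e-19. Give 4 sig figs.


Step 1: (E - mu) = 1.7953 - 0.9407 = 0.8546 eV
Step 2: Convert: (E-mu)*eV = 1.369e-19 J
Step 3: x = (E-mu)*eV/(kB*T) = 7.611
Step 4: f = 1/(exp(7.611)+1) = 0.0004946

0.0004946


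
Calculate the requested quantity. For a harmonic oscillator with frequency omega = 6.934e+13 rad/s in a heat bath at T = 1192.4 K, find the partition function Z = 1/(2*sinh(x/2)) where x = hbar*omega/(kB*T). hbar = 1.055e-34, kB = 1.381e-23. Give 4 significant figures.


Step 1: Compute x = hbar*omega/(kB*T) = 1.055e-34*6.934e+13/(1.381e-23*1192.4) = 0.4442
Step 2: x/2 = 0.2221
Step 3: sinh(x/2) = 0.224
Step 4: Z = 1/(2*0.224) = 2.233

2.233


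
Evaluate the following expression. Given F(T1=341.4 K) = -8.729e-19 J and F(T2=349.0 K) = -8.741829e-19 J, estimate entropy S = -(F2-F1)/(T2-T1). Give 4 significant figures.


Step 1: dF = F2 - F1 = -8.741829e-19 - (-8.729e-19) = -1.2829e-21 J
Step 2: dT = T2 - T1 = 349.0 - 341.4 = 7.6 K
Step 3: S = -dF/dT = -(-1.2829e-21)/7.6 = 1.688e-22 J/K

1.688e-22


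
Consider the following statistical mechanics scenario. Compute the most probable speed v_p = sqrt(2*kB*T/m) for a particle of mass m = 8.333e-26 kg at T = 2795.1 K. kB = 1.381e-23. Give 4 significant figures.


Step 1: Numerator = 2*kB*T = 2*1.381e-23*2795.1 = 7.72e-20
Step 2: Ratio = 7.72e-20 / 8.333e-26 = 9.264e+05
Step 3: v_p = sqrt(9.264e+05) = 962.5 m/s

962.5


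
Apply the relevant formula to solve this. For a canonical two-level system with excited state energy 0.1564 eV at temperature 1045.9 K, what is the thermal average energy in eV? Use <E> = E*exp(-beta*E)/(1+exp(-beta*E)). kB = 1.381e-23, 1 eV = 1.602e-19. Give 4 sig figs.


Step 1: beta*E = 0.1564*1.602e-19/(1.381e-23*1045.9) = 1.735
Step 2: exp(-beta*E) = 0.1765
Step 3: <E> = 0.1564*0.1765/(1+0.1765) = 0.02346 eV

0.02346


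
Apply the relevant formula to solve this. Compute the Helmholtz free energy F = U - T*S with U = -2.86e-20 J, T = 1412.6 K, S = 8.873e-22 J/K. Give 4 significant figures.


Step 1: T*S = 1412.6 * 8.873e-22 = 1.253e-18 J
Step 2: F = U - T*S = -2.86e-20 - 1.253e-18
Step 3: F = -1.282e-18 J

-1.282e-18


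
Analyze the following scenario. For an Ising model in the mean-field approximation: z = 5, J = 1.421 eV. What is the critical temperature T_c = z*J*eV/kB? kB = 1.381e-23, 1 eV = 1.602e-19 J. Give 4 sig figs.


Step 1: z*J = 5*1.421 = 7.105 eV
Step 2: Convert to Joules: 7.105*1.602e-19 = 1.138e-18 J
Step 3: T_c = 1.138e-18 / 1.381e-23 = 8.242e+04 K

8.242e+04


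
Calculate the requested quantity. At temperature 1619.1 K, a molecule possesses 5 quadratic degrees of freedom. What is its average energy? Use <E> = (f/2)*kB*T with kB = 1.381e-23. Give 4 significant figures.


Step 1: f/2 = 5/2 = 2.5
Step 2: kB*T = 1.381e-23 * 1619.1 = 2.236e-20
Step 3: <E> = 2.5 * 2.236e-20 = 5.59e-20 J

5.59e-20


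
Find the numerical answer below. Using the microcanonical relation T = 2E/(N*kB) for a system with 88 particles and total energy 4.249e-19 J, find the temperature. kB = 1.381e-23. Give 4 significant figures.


Step 1: Numerator = 2*E = 2*4.249e-19 = 8.498e-19 J
Step 2: Denominator = N*kB = 88*1.381e-23 = 1.215e-21
Step 3: T = 8.498e-19 / 1.215e-21 = 699.3 K

699.3


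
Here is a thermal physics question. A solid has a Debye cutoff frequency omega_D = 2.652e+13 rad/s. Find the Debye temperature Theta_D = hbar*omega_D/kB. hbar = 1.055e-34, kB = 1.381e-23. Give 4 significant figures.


Step 1: hbar*omega_D = 1.055e-34 * 2.652e+13 = 2.798e-21 J
Step 2: Theta_D = 2.798e-21 / 1.381e-23
Step 3: Theta_D = 202.6 K

202.6


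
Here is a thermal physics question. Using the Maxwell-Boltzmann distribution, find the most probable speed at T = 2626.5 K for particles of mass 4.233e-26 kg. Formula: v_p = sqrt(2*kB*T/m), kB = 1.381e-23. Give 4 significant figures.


Step 1: Numerator = 2*kB*T = 2*1.381e-23*2626.5 = 7.254e-20
Step 2: Ratio = 7.254e-20 / 4.233e-26 = 1.714e+06
Step 3: v_p = sqrt(1.714e+06) = 1309 m/s

1309


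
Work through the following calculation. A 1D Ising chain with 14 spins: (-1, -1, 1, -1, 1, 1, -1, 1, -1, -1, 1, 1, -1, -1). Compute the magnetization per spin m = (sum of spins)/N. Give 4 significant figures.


Step 1: Count up spins (+1): 6, down spins (-1): 8
Step 2: Total magnetization M = 6 - 8 = -2
Step 3: m = M/N = -2/14 = -0.1429

-0.1429


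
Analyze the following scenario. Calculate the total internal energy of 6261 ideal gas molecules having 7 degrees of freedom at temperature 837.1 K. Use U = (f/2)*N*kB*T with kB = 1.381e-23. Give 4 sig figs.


Step 1: f/2 = 7/2 = 3.5
Step 2: N*kB*T = 6261*1.381e-23*837.1 = 7.238e-17
Step 3: U = 3.5 * 7.238e-17 = 2.533e-16 J

2.533e-16


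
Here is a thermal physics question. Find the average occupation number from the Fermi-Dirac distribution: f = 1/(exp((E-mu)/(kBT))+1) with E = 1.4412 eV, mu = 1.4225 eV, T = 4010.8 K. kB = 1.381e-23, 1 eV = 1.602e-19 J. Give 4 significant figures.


Step 1: (E - mu) = 1.4412 - 1.4225 = 0.0187 eV
Step 2: Convert: (E-mu)*eV = 2.996e-21 J
Step 3: x = (E-mu)*eV/(kB*T) = 0.05409
Step 4: f = 1/(exp(0.05409)+1) = 0.4865

0.4865


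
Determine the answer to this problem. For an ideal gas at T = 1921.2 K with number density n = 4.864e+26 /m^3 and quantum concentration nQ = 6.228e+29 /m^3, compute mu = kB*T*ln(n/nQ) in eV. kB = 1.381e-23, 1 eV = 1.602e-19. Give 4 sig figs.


Step 1: n/nQ = 4.864e+26/6.228e+29 = 0.000781
Step 2: ln(n/nQ) = -7.155
Step 3: mu = kB*T*ln(n/nQ) = 2.653e-20*-7.155 = -1.898e-19 J
Step 4: Convert to eV: -1.898e-19/1.602e-19 = -1.185 eV

-1.185


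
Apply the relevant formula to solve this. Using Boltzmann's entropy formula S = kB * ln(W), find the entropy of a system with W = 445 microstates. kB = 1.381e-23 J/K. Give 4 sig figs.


Step 1: ln(W) = ln(445) = 6.098
Step 2: S = kB * ln(W) = 1.381e-23 * 6.098
Step 3: S = 8.421e-23 J/K

8.421e-23


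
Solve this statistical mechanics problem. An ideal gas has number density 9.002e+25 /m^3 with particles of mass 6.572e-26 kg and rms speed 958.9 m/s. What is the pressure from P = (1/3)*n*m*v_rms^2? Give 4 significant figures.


Step 1: v_rms^2 = 958.9^2 = 9.195e+05
Step 2: n*m = 9.002e+25*6.572e-26 = 5.916
Step 3: P = (1/3)*5.916*9.195e+05 = 1.813e+06 Pa

1.813e+06


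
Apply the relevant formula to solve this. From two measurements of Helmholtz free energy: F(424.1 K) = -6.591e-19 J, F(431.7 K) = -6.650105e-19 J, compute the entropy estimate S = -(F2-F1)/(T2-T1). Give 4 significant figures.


Step 1: dF = F2 - F1 = -6.650105e-19 - (-6.591e-19) = -5.9105e-21 J
Step 2: dT = T2 - T1 = 431.7 - 424.1 = 7.6 K
Step 3: S = -dF/dT = -(-5.9105e-21)/7.6 = 7.777e-22 J/K

7.777e-22


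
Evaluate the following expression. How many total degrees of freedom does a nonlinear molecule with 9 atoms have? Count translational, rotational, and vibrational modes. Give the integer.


Step 1: Translational DOF = 3
Step 2: Rotational DOF (nonlinear) = 3
Step 3: Vibrational DOF = 3*9 - 6 = 21
Step 4: Total = 3 + 3 + 21 = 27

27


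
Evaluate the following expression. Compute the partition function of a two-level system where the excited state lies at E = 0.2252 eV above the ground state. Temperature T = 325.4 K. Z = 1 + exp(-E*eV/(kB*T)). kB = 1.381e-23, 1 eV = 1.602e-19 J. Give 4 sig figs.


Step 1: Compute beta*E = E*eV/(kB*T) = 0.2252*1.602e-19/(1.381e-23*325.4) = 8.028
Step 2: exp(-beta*E) = exp(-8.028) = 0.0003261
Step 3: Z = 1 + 0.0003261 = 1

1


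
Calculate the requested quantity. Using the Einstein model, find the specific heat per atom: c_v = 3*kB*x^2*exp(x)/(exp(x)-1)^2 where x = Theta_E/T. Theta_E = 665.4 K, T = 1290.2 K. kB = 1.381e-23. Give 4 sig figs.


Step 1: x = Theta_E/T = 665.4/1290.2 = 0.5157
Step 2: x^2 = 0.266
Step 3: exp(x) = 1.675
Step 4: c_v = 3*1.381e-23*0.266*1.675/(1.675-1)^2 = 4.052e-23

4.052e-23


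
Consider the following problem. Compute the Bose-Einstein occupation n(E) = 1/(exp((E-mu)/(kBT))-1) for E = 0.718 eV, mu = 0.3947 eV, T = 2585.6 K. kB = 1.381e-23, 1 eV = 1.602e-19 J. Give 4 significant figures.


Step 1: (E - mu) = 0.3233 eV
Step 2: x = (E-mu)*eV/(kB*T) = 0.3233*1.602e-19/(1.381e-23*2585.6) = 1.45
Step 3: exp(x) = 4.265
Step 4: n = 1/(exp(x)-1) = 0.3063

0.3063


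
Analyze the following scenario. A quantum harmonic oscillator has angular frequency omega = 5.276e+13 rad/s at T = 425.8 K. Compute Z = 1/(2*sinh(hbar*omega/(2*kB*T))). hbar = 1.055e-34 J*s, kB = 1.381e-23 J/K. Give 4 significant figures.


Step 1: Compute x = hbar*omega/(kB*T) = 1.055e-34*5.276e+13/(1.381e-23*425.8) = 0.9466
Step 2: x/2 = 0.4733
Step 3: sinh(x/2) = 0.4912
Step 4: Z = 1/(2*0.4912) = 1.018

1.018


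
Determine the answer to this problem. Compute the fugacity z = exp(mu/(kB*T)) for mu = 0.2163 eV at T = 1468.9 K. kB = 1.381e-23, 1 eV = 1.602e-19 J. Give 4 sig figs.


Step 1: Convert mu to Joules: 0.2163*1.602e-19 = 3.465e-20 J
Step 2: kB*T = 1.381e-23*1468.9 = 2.029e-20 J
Step 3: mu/(kB*T) = 1.708
Step 4: z = exp(1.708) = 5.519

5.519


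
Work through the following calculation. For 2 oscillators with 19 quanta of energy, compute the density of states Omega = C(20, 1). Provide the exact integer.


Step 1: Use binomial coefficient C(20, 1)
Step 2: Numerator = 20! / 19!
Step 3: Denominator = 1!
Step 4: Omega = 20

20


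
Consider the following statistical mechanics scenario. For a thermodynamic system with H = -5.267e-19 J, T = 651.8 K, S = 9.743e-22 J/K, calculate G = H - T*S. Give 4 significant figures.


Step 1: T*S = 651.8 * 9.743e-22 = 6.35e-19 J
Step 2: G = H - T*S = -5.267e-19 - 6.35e-19
Step 3: G = -1.162e-18 J

-1.162e-18


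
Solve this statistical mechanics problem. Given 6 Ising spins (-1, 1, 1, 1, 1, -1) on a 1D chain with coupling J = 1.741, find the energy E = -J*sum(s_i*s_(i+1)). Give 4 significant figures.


Step 1: Nearest-neighbor products: -1, 1, 1, 1, -1
Step 2: Sum of products = 1
Step 3: E = -1.741 * 1 = -1.741

-1.741


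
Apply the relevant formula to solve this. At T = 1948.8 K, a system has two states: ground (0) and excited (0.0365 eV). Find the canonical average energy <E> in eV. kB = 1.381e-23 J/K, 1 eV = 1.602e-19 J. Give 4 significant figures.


Step 1: beta*E = 0.0365*1.602e-19/(1.381e-23*1948.8) = 0.2173
Step 2: exp(-beta*E) = 0.8047
Step 3: <E> = 0.0365*0.8047/(1+0.8047) = 0.01628 eV

0.01628


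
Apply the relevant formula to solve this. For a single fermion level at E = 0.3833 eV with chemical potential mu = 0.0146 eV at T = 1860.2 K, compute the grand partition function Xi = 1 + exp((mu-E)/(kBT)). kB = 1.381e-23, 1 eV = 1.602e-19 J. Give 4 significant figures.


Step 1: (mu - E) = 0.0146 - 0.3833 = -0.3687 eV
Step 2: x = (mu-E)*eV/(kB*T) = -0.3687*1.602e-19/(1.381e-23*1860.2) = -2.299
Step 3: exp(x) = 0.1003
Step 4: Xi = 1 + 0.1003 = 1.1

1.1


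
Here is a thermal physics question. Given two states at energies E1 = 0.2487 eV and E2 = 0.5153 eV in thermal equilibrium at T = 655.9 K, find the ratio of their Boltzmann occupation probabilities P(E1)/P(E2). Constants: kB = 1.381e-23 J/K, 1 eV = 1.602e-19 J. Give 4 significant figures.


Step 1: Compute energy difference dE = E1 - E2 = 0.2487 - 0.5153 = -0.2666 eV
Step 2: Convert to Joules: dE_J = -0.2666 * 1.602e-19 = -4.271e-20 J
Step 3: Compute exponent = -dE_J / (kB * T) = -(-4.271e-20) / (1.381e-23 * 655.9) = 4.715
Step 4: P(E1)/P(E2) = exp(4.715) = 111.6

111.6


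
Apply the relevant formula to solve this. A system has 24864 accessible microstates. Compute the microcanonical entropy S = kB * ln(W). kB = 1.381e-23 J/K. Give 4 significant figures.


Step 1: ln(W) = ln(24864) = 10.12
Step 2: S = kB * ln(W) = 1.381e-23 * 10.12
Step 3: S = 1.398e-22 J/K

1.398e-22


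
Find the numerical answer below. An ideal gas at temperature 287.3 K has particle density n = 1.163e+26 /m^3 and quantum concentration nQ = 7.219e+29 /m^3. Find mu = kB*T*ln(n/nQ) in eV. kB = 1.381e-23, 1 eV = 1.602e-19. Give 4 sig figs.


Step 1: n/nQ = 1.163e+26/7.219e+29 = 0.0001611
Step 2: ln(n/nQ) = -8.733
Step 3: mu = kB*T*ln(n/nQ) = 3.968e-21*-8.733 = -3.465e-20 J
Step 4: Convert to eV: -3.465e-20/1.602e-19 = -0.2163 eV

-0.2163


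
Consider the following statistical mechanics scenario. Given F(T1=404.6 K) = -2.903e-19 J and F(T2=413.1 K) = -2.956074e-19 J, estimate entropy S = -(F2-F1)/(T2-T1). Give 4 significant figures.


Step 1: dF = F2 - F1 = -2.956074e-19 - (-2.903e-19) = -5.3074e-21 J
Step 2: dT = T2 - T1 = 413.1 - 404.6 = 8.5 K
Step 3: S = -dF/dT = -(-5.3074e-21)/8.5 = 6.244e-22 J/K

6.244e-22


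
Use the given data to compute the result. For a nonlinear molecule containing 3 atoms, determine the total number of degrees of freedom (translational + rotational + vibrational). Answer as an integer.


Step 1: Translational DOF = 3
Step 2: Rotational DOF (nonlinear) = 3
Step 3: Vibrational DOF = 3*3 - 6 = 3
Step 4: Total = 3 + 3 + 3 = 9

9


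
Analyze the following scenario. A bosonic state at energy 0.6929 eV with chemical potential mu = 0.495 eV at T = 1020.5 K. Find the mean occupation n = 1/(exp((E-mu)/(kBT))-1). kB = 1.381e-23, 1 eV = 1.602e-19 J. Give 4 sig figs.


Step 1: (E - mu) = 0.1979 eV
Step 2: x = (E-mu)*eV/(kB*T) = 0.1979*1.602e-19/(1.381e-23*1020.5) = 2.25
Step 3: exp(x) = 9.484
Step 4: n = 1/(exp(x)-1) = 0.1179

0.1179


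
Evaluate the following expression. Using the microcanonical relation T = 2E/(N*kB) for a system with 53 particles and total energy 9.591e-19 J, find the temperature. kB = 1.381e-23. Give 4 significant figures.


Step 1: Numerator = 2*E = 2*9.591e-19 = 1.918e-18 J
Step 2: Denominator = N*kB = 53*1.381e-23 = 7.319e-22
Step 3: T = 1.918e-18 / 7.319e-22 = 2621 K

2621


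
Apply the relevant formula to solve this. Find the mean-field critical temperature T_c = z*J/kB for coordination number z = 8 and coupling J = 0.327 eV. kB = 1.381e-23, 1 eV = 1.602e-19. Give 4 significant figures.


Step 1: z*J = 8*0.327 = 2.616 eV
Step 2: Convert to Joules: 2.616*1.602e-19 = 4.191e-19 J
Step 3: T_c = 4.191e-19 / 1.381e-23 = 3.035e+04 K

3.035e+04


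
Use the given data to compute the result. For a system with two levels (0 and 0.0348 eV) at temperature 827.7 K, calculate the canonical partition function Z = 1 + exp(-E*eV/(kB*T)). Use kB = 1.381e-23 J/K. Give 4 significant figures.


Step 1: Compute beta*E = E*eV/(kB*T) = 0.0348*1.602e-19/(1.381e-23*827.7) = 0.4877
Step 2: exp(-beta*E) = exp(-0.4877) = 0.614
Step 3: Z = 1 + 0.614 = 1.614

1.614


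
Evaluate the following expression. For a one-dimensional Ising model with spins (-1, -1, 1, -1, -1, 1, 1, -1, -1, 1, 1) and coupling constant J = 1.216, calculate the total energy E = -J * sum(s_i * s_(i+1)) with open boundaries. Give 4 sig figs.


Step 1: Nearest-neighbor products: 1, -1, -1, 1, -1, 1, -1, 1, -1, 1
Step 2: Sum of products = 0
Step 3: E = -1.216 * 0 = 0

0


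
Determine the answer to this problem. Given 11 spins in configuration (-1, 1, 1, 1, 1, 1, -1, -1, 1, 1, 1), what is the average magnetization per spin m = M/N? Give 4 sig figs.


Step 1: Count up spins (+1): 8, down spins (-1): 3
Step 2: Total magnetization M = 8 - 3 = 5
Step 3: m = M/N = 5/11 = 0.4545

0.4545


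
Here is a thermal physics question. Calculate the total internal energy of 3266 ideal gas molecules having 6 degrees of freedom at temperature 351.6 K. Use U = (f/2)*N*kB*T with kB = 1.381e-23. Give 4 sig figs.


Step 1: f/2 = 6/2 = 3.0
Step 2: N*kB*T = 3266*1.381e-23*351.6 = 1.586e-17
Step 3: U = 3.0 * 1.586e-17 = 4.758e-17 J

4.758e-17


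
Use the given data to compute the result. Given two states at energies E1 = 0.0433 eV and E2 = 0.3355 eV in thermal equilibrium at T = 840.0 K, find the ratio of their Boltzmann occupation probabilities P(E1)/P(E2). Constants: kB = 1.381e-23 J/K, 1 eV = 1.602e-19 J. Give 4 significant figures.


Step 1: Compute energy difference dE = E1 - E2 = 0.0433 - 0.3355 = -0.2922 eV
Step 2: Convert to Joules: dE_J = -0.2922 * 1.602e-19 = -4.681e-20 J
Step 3: Compute exponent = -dE_J / (kB * T) = -(-4.681e-20) / (1.381e-23 * 840.0) = 4.035
Step 4: P(E1)/P(E2) = exp(4.035) = 56.56

56.56
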